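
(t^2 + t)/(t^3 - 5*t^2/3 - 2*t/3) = 3*(t + 1)/(3*t^2 - 5*t - 2)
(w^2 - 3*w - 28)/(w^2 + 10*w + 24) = (w - 7)/(w + 6)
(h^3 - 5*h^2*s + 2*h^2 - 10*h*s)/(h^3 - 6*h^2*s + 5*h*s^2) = (-h - 2)/(-h + s)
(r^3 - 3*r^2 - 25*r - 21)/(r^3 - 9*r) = (r^2 - 6*r - 7)/(r*(r - 3))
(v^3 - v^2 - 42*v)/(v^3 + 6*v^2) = (v - 7)/v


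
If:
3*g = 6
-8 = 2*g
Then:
No Solution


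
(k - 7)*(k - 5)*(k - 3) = k^3 - 15*k^2 + 71*k - 105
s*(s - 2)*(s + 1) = s^3 - s^2 - 2*s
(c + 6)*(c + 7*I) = c^2 + 6*c + 7*I*c + 42*I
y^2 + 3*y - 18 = (y - 3)*(y + 6)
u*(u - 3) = u^2 - 3*u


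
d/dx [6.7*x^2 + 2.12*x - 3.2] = 13.4*x + 2.12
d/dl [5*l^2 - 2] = 10*l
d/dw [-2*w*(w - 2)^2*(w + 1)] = -8*w^3 + 18*w^2 - 8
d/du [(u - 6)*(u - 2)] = 2*u - 8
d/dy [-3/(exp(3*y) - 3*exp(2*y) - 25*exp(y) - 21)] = (9*exp(2*y) - 18*exp(y) - 75)*exp(y)/(-exp(3*y) + 3*exp(2*y) + 25*exp(y) + 21)^2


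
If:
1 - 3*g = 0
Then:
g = 1/3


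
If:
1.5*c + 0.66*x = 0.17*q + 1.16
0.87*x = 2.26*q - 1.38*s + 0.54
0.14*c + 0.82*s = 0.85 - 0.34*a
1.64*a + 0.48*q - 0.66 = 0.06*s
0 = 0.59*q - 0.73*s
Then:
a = 0.07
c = -0.09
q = 1.27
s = 1.02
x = 2.29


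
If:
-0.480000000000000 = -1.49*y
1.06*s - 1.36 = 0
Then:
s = 1.28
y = 0.32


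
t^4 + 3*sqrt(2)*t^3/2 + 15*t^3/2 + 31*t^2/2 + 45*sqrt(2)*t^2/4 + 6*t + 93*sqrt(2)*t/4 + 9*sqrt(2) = (t + 1/2)*(t + 3)*(t + 4)*(t + 3*sqrt(2)/2)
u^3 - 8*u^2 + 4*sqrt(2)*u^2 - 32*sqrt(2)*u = u*(u - 8)*(u + 4*sqrt(2))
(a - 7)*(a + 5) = a^2 - 2*a - 35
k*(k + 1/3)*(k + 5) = k^3 + 16*k^2/3 + 5*k/3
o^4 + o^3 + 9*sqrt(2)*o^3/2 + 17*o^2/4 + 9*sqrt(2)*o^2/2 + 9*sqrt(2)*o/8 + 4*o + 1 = (o + 1/2)^2*(o + sqrt(2)/2)*(o + 4*sqrt(2))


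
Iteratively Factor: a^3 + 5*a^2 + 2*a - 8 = (a + 2)*(a^2 + 3*a - 4) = (a - 1)*(a + 2)*(a + 4)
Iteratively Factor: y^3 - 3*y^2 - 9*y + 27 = (y + 3)*(y^2 - 6*y + 9) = (y - 3)*(y + 3)*(y - 3)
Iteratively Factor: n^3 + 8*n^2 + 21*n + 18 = (n + 2)*(n^2 + 6*n + 9) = (n + 2)*(n + 3)*(n + 3)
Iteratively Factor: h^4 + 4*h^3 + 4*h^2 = (h + 2)*(h^3 + 2*h^2) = (h + 2)^2*(h^2) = h*(h + 2)^2*(h)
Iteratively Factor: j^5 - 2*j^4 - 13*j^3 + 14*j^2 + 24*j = (j - 4)*(j^4 + 2*j^3 - 5*j^2 - 6*j) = (j - 4)*(j + 1)*(j^3 + j^2 - 6*j) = (j - 4)*(j - 2)*(j + 1)*(j^2 + 3*j) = (j - 4)*(j - 2)*(j + 1)*(j + 3)*(j)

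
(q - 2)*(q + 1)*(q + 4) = q^3 + 3*q^2 - 6*q - 8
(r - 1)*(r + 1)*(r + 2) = r^3 + 2*r^2 - r - 2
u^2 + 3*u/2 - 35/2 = (u - 7/2)*(u + 5)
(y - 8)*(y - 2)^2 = y^3 - 12*y^2 + 36*y - 32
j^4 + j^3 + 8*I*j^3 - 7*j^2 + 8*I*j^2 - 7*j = j*(j + 1)*(j + I)*(j + 7*I)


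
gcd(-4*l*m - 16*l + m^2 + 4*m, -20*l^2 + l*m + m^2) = 4*l - m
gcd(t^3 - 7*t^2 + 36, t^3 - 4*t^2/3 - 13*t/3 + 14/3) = t + 2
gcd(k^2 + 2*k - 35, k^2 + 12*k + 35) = k + 7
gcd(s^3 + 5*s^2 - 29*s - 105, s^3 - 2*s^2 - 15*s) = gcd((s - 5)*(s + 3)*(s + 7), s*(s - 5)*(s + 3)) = s^2 - 2*s - 15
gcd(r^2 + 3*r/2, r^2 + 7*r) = r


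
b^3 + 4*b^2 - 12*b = b*(b - 2)*(b + 6)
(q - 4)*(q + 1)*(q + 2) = q^3 - q^2 - 10*q - 8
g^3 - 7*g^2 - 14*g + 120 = (g - 6)*(g - 5)*(g + 4)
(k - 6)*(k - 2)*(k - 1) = k^3 - 9*k^2 + 20*k - 12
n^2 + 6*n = n*(n + 6)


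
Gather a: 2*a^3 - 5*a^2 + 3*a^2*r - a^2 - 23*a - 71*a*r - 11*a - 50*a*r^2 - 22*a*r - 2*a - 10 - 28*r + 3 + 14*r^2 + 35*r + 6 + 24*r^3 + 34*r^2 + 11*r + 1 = 2*a^3 + a^2*(3*r - 6) + a*(-50*r^2 - 93*r - 36) + 24*r^3 + 48*r^2 + 18*r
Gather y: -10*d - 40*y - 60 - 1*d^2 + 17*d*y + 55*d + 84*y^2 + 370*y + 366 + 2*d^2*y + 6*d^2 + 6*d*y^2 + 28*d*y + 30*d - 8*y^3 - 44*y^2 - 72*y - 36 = 5*d^2 + 75*d - 8*y^3 + y^2*(6*d + 40) + y*(2*d^2 + 45*d + 258) + 270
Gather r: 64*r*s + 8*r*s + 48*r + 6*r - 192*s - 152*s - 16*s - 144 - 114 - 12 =r*(72*s + 54) - 360*s - 270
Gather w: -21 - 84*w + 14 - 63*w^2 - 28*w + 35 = -63*w^2 - 112*w + 28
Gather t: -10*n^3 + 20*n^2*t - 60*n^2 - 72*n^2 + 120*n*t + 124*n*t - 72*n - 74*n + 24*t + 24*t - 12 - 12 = -10*n^3 - 132*n^2 - 146*n + t*(20*n^2 + 244*n + 48) - 24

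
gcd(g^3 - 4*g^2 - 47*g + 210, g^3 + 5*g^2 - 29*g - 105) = g^2 + 2*g - 35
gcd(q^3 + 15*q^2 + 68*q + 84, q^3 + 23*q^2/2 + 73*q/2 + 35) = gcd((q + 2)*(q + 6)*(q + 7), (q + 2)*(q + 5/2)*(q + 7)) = q^2 + 9*q + 14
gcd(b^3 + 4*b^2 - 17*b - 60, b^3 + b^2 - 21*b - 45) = b + 3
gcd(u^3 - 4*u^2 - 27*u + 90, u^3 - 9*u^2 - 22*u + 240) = u^2 - u - 30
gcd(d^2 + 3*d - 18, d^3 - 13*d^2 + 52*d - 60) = 1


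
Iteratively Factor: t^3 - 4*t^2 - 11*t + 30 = (t + 3)*(t^2 - 7*t + 10) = (t - 5)*(t + 3)*(t - 2)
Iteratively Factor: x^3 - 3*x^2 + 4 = (x + 1)*(x^2 - 4*x + 4) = (x - 2)*(x + 1)*(x - 2)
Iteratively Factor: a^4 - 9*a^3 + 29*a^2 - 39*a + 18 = (a - 3)*(a^3 - 6*a^2 + 11*a - 6) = (a - 3)^2*(a^2 - 3*a + 2) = (a - 3)^2*(a - 2)*(a - 1)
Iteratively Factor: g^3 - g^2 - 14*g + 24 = (g - 2)*(g^2 + g - 12) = (g - 2)*(g + 4)*(g - 3)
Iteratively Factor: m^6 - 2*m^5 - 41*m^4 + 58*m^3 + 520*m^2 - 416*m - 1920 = (m - 3)*(m^5 + m^4 - 38*m^3 - 56*m^2 + 352*m + 640) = (m - 3)*(m + 4)*(m^4 - 3*m^3 - 26*m^2 + 48*m + 160) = (m - 3)*(m + 2)*(m + 4)*(m^3 - 5*m^2 - 16*m + 80) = (m - 3)*(m + 2)*(m + 4)^2*(m^2 - 9*m + 20) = (m - 5)*(m - 3)*(m + 2)*(m + 4)^2*(m - 4)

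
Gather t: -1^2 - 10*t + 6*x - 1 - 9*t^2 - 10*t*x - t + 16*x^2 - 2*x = -9*t^2 + t*(-10*x - 11) + 16*x^2 + 4*x - 2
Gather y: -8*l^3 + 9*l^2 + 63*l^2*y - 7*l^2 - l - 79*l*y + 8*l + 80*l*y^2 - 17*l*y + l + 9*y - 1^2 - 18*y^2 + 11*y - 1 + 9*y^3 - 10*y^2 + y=-8*l^3 + 2*l^2 + 8*l + 9*y^3 + y^2*(80*l - 28) + y*(63*l^2 - 96*l + 21) - 2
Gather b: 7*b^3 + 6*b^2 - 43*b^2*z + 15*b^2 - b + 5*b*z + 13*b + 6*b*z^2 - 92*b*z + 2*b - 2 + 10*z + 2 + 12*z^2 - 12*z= 7*b^3 + b^2*(21 - 43*z) + b*(6*z^2 - 87*z + 14) + 12*z^2 - 2*z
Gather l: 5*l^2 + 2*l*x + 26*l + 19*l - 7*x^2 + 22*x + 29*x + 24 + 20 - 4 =5*l^2 + l*(2*x + 45) - 7*x^2 + 51*x + 40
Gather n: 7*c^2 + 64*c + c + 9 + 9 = 7*c^2 + 65*c + 18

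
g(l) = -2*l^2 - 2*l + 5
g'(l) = -4*l - 2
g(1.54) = -2.82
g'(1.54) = -8.16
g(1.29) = -0.91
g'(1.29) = -7.16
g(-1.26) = 4.34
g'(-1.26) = 3.04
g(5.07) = -56.55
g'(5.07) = -22.28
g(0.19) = 4.55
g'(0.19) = -2.76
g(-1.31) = 4.19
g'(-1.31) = 3.24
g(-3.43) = -11.67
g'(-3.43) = 11.72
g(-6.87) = -75.65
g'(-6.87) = 25.48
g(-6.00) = -55.00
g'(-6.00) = 22.00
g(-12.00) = -259.00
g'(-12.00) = 46.00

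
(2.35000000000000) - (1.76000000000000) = 0.590000000000000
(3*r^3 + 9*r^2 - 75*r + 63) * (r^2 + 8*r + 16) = 3*r^5 + 33*r^4 + 45*r^3 - 393*r^2 - 696*r + 1008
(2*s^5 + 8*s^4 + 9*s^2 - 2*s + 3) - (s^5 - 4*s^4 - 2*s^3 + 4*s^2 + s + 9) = s^5 + 12*s^4 + 2*s^3 + 5*s^2 - 3*s - 6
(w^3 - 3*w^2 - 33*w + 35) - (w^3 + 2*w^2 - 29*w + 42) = -5*w^2 - 4*w - 7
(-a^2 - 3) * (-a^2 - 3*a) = a^4 + 3*a^3 + 3*a^2 + 9*a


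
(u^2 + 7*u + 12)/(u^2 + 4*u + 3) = (u + 4)/(u + 1)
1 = 1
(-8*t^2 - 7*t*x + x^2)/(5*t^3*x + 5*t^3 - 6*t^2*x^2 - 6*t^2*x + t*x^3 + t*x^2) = (-8*t^2 - 7*t*x + x^2)/(t*(5*t^2*x + 5*t^2 - 6*t*x^2 - 6*t*x + x^3 + x^2))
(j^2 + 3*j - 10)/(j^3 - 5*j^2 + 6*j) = (j + 5)/(j*(j - 3))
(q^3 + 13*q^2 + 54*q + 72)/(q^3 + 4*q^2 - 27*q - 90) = (q + 4)/(q - 5)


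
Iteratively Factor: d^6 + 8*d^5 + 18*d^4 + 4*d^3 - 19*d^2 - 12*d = (d)*(d^5 + 8*d^4 + 18*d^3 + 4*d^2 - 19*d - 12) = d*(d - 1)*(d^4 + 9*d^3 + 27*d^2 + 31*d + 12) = d*(d - 1)*(d + 4)*(d^3 + 5*d^2 + 7*d + 3) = d*(d - 1)*(d + 1)*(d + 4)*(d^2 + 4*d + 3) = d*(d - 1)*(d + 1)^2*(d + 4)*(d + 3)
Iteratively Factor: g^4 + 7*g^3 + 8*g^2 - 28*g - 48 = (g + 4)*(g^3 + 3*g^2 - 4*g - 12) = (g + 2)*(g + 4)*(g^2 + g - 6) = (g + 2)*(g + 3)*(g + 4)*(g - 2)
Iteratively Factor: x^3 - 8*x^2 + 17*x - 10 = (x - 5)*(x^2 - 3*x + 2) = (x - 5)*(x - 1)*(x - 2)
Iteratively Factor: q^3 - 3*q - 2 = (q + 1)*(q^2 - q - 2) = (q - 2)*(q + 1)*(q + 1)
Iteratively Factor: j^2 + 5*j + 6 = (j + 2)*(j + 3)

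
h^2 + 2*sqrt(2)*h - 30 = (h - 3*sqrt(2))*(h + 5*sqrt(2))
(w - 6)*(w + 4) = w^2 - 2*w - 24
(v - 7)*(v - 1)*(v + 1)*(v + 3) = v^4 - 4*v^3 - 22*v^2 + 4*v + 21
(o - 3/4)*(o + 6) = o^2 + 21*o/4 - 9/2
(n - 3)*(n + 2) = n^2 - n - 6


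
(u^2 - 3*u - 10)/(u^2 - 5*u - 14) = (u - 5)/(u - 7)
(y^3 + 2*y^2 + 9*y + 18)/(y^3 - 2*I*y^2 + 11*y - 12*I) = (y^2 + y*(2 - 3*I) - 6*I)/(y^2 - 5*I*y - 4)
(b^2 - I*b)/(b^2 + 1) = b/(b + I)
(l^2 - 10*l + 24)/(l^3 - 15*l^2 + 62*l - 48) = (l - 4)/(l^2 - 9*l + 8)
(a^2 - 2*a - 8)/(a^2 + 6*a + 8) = (a - 4)/(a + 4)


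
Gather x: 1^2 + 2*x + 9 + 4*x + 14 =6*x + 24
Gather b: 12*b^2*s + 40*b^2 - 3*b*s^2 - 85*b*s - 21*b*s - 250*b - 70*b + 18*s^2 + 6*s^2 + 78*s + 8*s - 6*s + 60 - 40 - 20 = b^2*(12*s + 40) + b*(-3*s^2 - 106*s - 320) + 24*s^2 + 80*s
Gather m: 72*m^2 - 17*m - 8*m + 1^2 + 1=72*m^2 - 25*m + 2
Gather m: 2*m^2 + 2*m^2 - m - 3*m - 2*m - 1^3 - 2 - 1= 4*m^2 - 6*m - 4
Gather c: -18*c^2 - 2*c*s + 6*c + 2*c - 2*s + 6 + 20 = -18*c^2 + c*(8 - 2*s) - 2*s + 26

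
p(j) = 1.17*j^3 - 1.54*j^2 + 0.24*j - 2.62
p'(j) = 3.51*j^2 - 3.08*j + 0.24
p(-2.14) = -21.65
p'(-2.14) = 22.91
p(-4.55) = -145.80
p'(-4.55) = 86.92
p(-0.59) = -3.54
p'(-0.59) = 3.28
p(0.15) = -2.61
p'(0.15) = -0.14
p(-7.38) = -558.54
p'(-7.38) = 214.14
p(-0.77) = -4.25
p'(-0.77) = 4.69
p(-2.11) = -20.97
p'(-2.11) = 22.37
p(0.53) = -2.75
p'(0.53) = -0.41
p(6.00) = 196.10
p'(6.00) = 108.12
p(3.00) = 15.83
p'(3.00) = 22.59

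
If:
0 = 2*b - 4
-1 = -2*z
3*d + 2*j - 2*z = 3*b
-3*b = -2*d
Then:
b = 2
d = 3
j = -1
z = 1/2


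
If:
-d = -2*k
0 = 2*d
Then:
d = 0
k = 0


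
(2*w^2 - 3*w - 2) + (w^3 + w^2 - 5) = w^3 + 3*w^2 - 3*w - 7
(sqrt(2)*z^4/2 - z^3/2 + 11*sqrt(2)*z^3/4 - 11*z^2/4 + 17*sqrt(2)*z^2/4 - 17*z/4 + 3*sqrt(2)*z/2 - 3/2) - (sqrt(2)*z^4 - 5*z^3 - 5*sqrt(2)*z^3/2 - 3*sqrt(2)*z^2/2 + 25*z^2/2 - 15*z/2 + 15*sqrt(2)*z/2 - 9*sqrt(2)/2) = -sqrt(2)*z^4/2 + 9*z^3/2 + 21*sqrt(2)*z^3/4 - 61*z^2/4 + 23*sqrt(2)*z^2/4 - 6*sqrt(2)*z + 13*z/4 - 3/2 + 9*sqrt(2)/2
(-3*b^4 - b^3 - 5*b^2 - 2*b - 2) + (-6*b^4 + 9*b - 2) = -9*b^4 - b^3 - 5*b^2 + 7*b - 4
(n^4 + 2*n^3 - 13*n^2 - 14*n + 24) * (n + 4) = n^5 + 6*n^4 - 5*n^3 - 66*n^2 - 32*n + 96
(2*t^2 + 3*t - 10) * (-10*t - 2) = -20*t^3 - 34*t^2 + 94*t + 20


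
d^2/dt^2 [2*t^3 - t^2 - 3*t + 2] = 12*t - 2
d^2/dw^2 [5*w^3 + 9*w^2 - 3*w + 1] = 30*w + 18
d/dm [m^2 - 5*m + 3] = 2*m - 5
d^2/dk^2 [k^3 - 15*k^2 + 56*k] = 6*k - 30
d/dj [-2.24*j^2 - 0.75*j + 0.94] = -4.48*j - 0.75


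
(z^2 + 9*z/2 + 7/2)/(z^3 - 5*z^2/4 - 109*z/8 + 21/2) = 4*(z + 1)/(4*z^2 - 19*z + 12)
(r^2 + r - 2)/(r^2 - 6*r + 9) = (r^2 + r - 2)/(r^2 - 6*r + 9)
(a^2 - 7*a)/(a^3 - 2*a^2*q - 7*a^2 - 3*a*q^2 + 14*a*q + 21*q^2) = -a/(-a^2 + 2*a*q + 3*q^2)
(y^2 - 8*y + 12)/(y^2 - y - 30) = (y - 2)/(y + 5)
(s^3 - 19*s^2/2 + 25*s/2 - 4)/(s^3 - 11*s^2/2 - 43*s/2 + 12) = (s - 1)/(s + 3)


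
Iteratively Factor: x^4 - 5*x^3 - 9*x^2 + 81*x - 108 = (x - 3)*(x^3 - 2*x^2 - 15*x + 36) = (x - 3)^2*(x^2 + x - 12) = (x - 3)^3*(x + 4)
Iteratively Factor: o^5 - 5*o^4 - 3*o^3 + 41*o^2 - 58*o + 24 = (o - 2)*(o^4 - 3*o^3 - 9*o^2 + 23*o - 12) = (o - 2)*(o - 1)*(o^3 - 2*o^2 - 11*o + 12) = (o - 2)*(o - 1)^2*(o^2 - o - 12) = (o - 2)*(o - 1)^2*(o + 3)*(o - 4)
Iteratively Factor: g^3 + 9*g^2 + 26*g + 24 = (g + 2)*(g^2 + 7*g + 12) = (g + 2)*(g + 4)*(g + 3)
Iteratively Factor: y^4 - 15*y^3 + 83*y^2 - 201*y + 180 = (y - 3)*(y^3 - 12*y^2 + 47*y - 60) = (y - 4)*(y - 3)*(y^2 - 8*y + 15) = (y - 5)*(y - 4)*(y - 3)*(y - 3)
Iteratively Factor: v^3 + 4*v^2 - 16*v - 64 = (v + 4)*(v^2 - 16) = (v + 4)^2*(v - 4)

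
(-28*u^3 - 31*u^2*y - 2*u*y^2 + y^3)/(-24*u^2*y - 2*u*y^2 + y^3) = (-7*u^2 - 6*u*y + y^2)/(y*(-6*u + y))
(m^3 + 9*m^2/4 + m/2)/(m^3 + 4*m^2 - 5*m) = (4*m^2 + 9*m + 2)/(4*(m^2 + 4*m - 5))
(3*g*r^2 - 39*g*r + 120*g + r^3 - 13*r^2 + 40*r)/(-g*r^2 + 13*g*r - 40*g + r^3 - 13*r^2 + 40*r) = (3*g + r)/(-g + r)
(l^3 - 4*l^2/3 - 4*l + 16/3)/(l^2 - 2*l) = l + 2/3 - 8/(3*l)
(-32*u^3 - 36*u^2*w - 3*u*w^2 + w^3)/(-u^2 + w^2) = (32*u^2 + 4*u*w - w^2)/(u - w)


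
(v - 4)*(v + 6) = v^2 + 2*v - 24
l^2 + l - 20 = (l - 4)*(l + 5)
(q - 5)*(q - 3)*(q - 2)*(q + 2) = q^4 - 8*q^3 + 11*q^2 + 32*q - 60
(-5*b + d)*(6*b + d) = -30*b^2 + b*d + d^2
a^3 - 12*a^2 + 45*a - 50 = (a - 5)^2*(a - 2)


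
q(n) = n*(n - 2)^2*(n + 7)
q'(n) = n*(n - 2)^2 + n*(n + 7)*(2*n - 4) + (n - 2)^2*(n + 7) = 4*n^3 + 9*n^2 - 48*n + 28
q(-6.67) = -165.45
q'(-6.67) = -438.40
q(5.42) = 787.36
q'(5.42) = 669.11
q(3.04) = 33.01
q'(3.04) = 77.63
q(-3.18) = -325.95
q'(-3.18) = 143.02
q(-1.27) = -77.81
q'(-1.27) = 95.28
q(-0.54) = -22.51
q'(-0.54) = 55.91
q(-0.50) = -20.31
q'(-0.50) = 53.75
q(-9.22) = 2576.73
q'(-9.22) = -1899.47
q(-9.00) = 2178.00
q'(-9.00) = -1727.00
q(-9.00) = 2178.00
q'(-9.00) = -1727.00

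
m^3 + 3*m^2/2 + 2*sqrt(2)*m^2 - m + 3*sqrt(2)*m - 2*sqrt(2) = (m - 1/2)*(m + 2)*(m + 2*sqrt(2))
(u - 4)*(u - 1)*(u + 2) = u^3 - 3*u^2 - 6*u + 8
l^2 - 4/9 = (l - 2/3)*(l + 2/3)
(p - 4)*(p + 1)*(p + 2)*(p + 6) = p^4 + 5*p^3 - 16*p^2 - 68*p - 48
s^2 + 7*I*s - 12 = (s + 3*I)*(s + 4*I)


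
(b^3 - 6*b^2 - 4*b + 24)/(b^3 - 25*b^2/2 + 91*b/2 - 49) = 2*(b^2 - 4*b - 12)/(2*b^2 - 21*b + 49)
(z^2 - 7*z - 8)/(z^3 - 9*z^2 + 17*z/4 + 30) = 4*(z + 1)/(4*z^2 - 4*z - 15)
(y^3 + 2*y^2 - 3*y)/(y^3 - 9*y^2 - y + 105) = y*(y - 1)/(y^2 - 12*y + 35)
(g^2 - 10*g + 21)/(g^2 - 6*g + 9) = (g - 7)/(g - 3)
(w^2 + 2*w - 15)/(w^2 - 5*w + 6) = (w + 5)/(w - 2)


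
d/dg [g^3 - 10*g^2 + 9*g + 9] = 3*g^2 - 20*g + 9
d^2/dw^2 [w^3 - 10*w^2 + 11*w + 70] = 6*w - 20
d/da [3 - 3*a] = -3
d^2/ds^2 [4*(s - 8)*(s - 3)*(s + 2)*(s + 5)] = 48*s^2 - 96*s - 344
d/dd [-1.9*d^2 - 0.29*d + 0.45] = -3.8*d - 0.29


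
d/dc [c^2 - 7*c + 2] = 2*c - 7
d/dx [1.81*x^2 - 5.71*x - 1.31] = 3.62*x - 5.71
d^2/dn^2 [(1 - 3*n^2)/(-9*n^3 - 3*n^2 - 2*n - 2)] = 2*(243*n^6 - 648*n^4 - 612*n^3 - 135*n^2 + 36*n + 14)/(729*n^9 + 729*n^8 + 729*n^7 + 837*n^6 + 486*n^5 + 306*n^4 + 188*n^3 + 60*n^2 + 24*n + 8)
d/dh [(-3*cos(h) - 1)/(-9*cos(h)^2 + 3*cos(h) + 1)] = 9*(3*cos(h) + 2)*sin(h)*cos(h)/(9*sin(h)^2 + 3*cos(h) - 8)^2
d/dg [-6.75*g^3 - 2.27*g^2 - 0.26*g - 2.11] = -20.25*g^2 - 4.54*g - 0.26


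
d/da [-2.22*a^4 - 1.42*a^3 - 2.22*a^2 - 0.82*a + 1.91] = -8.88*a^3 - 4.26*a^2 - 4.44*a - 0.82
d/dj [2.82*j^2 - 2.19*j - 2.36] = 5.64*j - 2.19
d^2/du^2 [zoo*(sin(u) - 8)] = zoo*sin(u)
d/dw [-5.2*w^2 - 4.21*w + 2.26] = -10.4*w - 4.21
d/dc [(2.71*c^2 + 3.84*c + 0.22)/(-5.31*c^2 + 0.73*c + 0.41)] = (22.3687*c^2 + 4.5586*c + 1.4138)/(28.1961*c^4 - 7.7526*c^3 - 3.8213*c^2 + 0.5986*c + 0.1681)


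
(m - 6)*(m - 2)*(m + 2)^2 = m^4 - 4*m^3 - 16*m^2 + 16*m + 48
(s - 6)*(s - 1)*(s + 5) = s^3 - 2*s^2 - 29*s + 30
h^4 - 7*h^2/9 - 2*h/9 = h*(h - 1)*(h + 1/3)*(h + 2/3)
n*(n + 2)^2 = n^3 + 4*n^2 + 4*n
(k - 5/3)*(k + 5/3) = k^2 - 25/9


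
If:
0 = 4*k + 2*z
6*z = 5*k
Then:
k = 0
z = 0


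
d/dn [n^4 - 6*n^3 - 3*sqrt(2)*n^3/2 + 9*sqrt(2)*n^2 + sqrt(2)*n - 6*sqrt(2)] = 4*n^3 - 18*n^2 - 9*sqrt(2)*n^2/2 + 18*sqrt(2)*n + sqrt(2)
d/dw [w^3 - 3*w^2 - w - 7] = 3*w^2 - 6*w - 1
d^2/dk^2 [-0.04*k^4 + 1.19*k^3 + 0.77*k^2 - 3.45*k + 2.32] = -0.48*k^2 + 7.14*k + 1.54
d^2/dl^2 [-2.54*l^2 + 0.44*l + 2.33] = -5.08000000000000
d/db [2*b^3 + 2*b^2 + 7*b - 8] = 6*b^2 + 4*b + 7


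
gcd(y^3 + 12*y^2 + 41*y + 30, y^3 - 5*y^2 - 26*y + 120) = y + 5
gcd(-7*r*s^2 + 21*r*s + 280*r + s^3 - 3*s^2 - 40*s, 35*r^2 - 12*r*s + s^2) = 7*r - s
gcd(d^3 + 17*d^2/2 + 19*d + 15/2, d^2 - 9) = d + 3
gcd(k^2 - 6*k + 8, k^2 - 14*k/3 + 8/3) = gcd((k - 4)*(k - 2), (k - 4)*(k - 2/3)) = k - 4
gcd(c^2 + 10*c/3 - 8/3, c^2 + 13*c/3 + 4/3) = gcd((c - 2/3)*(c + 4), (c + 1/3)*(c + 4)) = c + 4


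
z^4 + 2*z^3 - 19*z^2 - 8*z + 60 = (z - 3)*(z - 2)*(z + 2)*(z + 5)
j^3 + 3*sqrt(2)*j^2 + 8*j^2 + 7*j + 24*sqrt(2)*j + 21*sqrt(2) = (j + 1)*(j + 7)*(j + 3*sqrt(2))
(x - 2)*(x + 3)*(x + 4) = x^3 + 5*x^2 - 2*x - 24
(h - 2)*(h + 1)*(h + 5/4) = h^3 + h^2/4 - 13*h/4 - 5/2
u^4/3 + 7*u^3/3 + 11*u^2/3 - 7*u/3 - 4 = (u/3 + 1)*(u - 1)*(u + 1)*(u + 4)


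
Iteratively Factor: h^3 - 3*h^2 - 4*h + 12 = (h - 2)*(h^2 - h - 6) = (h - 2)*(h + 2)*(h - 3)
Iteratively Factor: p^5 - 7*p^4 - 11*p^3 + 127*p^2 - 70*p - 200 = (p - 2)*(p^4 - 5*p^3 - 21*p^2 + 85*p + 100) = (p - 5)*(p - 2)*(p^3 - 21*p - 20) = (p - 5)*(p - 2)*(p + 1)*(p^2 - p - 20) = (p - 5)*(p - 2)*(p + 1)*(p + 4)*(p - 5)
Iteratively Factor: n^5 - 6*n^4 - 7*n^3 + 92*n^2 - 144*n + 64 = (n - 4)*(n^4 - 2*n^3 - 15*n^2 + 32*n - 16) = (n - 4)*(n - 1)*(n^3 - n^2 - 16*n + 16) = (n - 4)*(n - 1)*(n + 4)*(n^2 - 5*n + 4) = (n - 4)*(n - 1)^2*(n + 4)*(n - 4)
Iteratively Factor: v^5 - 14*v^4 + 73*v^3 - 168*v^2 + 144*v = (v - 3)*(v^4 - 11*v^3 + 40*v^2 - 48*v) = (v - 4)*(v - 3)*(v^3 - 7*v^2 + 12*v) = (v - 4)*(v - 3)^2*(v^2 - 4*v) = (v - 4)^2*(v - 3)^2*(v)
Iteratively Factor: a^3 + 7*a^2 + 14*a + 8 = (a + 1)*(a^2 + 6*a + 8) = (a + 1)*(a + 2)*(a + 4)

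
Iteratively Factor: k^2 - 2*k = (k)*(k - 2)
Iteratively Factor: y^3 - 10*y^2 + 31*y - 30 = (y - 5)*(y^2 - 5*y + 6) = (y - 5)*(y - 2)*(y - 3)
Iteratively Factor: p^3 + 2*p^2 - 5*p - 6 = (p + 3)*(p^2 - p - 2) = (p + 1)*(p + 3)*(p - 2)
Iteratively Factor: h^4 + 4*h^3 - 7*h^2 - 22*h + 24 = (h + 3)*(h^3 + h^2 - 10*h + 8) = (h - 1)*(h + 3)*(h^2 + 2*h - 8) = (h - 1)*(h + 3)*(h + 4)*(h - 2)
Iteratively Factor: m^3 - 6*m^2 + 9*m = (m - 3)*(m^2 - 3*m) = (m - 3)^2*(m)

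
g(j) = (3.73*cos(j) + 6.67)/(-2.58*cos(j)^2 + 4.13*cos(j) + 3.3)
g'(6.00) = 0.31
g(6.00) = 2.10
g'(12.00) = 0.45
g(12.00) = 1.98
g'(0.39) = -0.39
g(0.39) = 2.06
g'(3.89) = -19.43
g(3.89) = -3.54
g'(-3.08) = -0.21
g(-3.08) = -0.87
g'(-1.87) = -6.79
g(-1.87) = 3.00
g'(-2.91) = -0.91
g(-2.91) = -0.96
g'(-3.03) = -0.40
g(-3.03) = -0.88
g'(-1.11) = 0.08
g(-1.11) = 1.80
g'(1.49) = 0.94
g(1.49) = 1.93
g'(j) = (-5.16*sin(j)*cos(j) + 4.13*sin(j))*(3.73*cos(j) + 6.67)/(-2.58*cos(j)^2 + 4.13*cos(j) + 3.3)^2 - 3.73*sin(j)/(-2.58*cos(j)^2 + 4.13*cos(j) + 3.3) = (-9.6234*cos(j)^2 - 34.4172*cos(j) + 15.2381)*sin(j)/(6.6564*cos(j)^4 - 21.3108*cos(j)^3 + 0.0289000000000001*cos(j)^2 + 27.258*cos(j) + 10.89)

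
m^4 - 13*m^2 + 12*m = m*(m - 3)*(m - 1)*(m + 4)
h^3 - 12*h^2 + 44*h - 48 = (h - 6)*(h - 4)*(h - 2)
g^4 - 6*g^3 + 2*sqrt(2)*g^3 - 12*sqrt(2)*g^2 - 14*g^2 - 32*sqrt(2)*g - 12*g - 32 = (g - 8)*(g + 2)*(g + sqrt(2))^2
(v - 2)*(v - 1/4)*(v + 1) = v^3 - 5*v^2/4 - 7*v/4 + 1/2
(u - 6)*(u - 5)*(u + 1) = u^3 - 10*u^2 + 19*u + 30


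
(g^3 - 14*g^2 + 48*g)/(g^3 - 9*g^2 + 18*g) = (g - 8)/(g - 3)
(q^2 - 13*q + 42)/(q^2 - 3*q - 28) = (q - 6)/(q + 4)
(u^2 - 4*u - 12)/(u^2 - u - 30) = (u + 2)/(u + 5)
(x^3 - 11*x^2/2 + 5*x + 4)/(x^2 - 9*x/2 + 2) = (2*x^2 - 3*x - 2)/(2*x - 1)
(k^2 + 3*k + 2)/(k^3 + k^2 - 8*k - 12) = (k + 1)/(k^2 - k - 6)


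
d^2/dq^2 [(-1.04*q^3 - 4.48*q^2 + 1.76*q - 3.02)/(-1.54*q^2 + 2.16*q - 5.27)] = (-1.4210854715202e-14*q^4 + 14.280096*q^3 - 246.21048*q^2 + 198.731376*q + 187.937112)/(3.652264*q^6 - 15.367968*q^5 + 59.050068*q^4 - 115.258464*q^3 + 202.073934*q^2 - 179.968392*q + 146.363183)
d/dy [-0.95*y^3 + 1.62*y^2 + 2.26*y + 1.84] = -2.85*y^2 + 3.24*y + 2.26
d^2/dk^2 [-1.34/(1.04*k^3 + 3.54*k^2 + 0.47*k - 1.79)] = ((8.3616*k + 9.4872)*(1.04*k^3 + 3.54*k^2 + 0.47*k - 1.79) - 1.34*(3.12*k^2 + 7.08*k + 0.47)*(6.24*k^2 + 14.16*k + 0.94))/(1.04*k^3 + 3.54*k^2 + 0.47*k - 1.79)^3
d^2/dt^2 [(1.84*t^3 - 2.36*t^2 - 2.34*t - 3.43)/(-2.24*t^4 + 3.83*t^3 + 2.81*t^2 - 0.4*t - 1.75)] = (-18.464768*t^9 + 71.0492160000001*t^8 - 50.0774399999999*t^7 + 184.635112*t^6 - 634.4025*t^5 + 5.35163999999986*t^4 + 671.666332*t^3 + 219.735978*t^2 + 150.03723*t + 46.01065)/(11.239424*t^12 - 57.652224*t^11 + 56.27664*t^10 + 94.484545*t^9 - 64.844715*t^8 - 178.311669*t^7 + 15.637204*t^6 + 130.04907*t^5 + 44.599725*t^4 - 46.926125*t^3 - 24.976875*t^2 + 3.675*t + 5.359375)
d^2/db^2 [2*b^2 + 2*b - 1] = 4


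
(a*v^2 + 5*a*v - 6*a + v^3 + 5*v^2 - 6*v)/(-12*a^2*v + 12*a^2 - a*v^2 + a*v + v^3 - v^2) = (a*v + 6*a + v^2 + 6*v)/(-12*a^2 - a*v + v^2)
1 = 1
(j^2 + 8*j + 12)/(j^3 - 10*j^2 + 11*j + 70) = (j + 6)/(j^2 - 12*j + 35)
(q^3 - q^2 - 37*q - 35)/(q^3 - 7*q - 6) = (q^2 - 2*q - 35)/(q^2 - q - 6)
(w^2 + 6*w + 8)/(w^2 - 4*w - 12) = (w + 4)/(w - 6)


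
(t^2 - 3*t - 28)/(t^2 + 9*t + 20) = (t - 7)/(t + 5)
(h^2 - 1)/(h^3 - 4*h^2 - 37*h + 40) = (h + 1)/(h^2 - 3*h - 40)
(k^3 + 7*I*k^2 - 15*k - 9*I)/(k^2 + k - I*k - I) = (k^3 + 7*I*k^2 - 15*k - 9*I)/(k^2 + k - I*k - I)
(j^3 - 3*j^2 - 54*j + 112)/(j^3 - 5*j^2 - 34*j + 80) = (j + 7)/(j + 5)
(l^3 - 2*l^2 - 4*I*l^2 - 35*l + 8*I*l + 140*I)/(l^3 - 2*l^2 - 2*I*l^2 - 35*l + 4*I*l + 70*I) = (l - 4*I)/(l - 2*I)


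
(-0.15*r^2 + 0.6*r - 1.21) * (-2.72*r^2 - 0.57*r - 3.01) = 0.408*r^4 - 1.5465*r^3 + 3.4007*r^2 - 1.1163*r + 3.6421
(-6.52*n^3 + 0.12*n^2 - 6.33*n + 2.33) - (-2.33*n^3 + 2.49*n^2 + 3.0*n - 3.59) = -4.19*n^3 - 2.37*n^2 - 9.33*n + 5.92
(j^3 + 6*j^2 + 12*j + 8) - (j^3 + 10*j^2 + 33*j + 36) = -4*j^2 - 21*j - 28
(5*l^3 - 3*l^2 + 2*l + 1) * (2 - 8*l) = -40*l^4 + 34*l^3 - 22*l^2 - 4*l + 2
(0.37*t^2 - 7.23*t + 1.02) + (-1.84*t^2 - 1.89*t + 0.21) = -1.47*t^2 - 9.12*t + 1.23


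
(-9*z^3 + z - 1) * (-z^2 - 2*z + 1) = 9*z^5 + 18*z^4 - 10*z^3 - z^2 + 3*z - 1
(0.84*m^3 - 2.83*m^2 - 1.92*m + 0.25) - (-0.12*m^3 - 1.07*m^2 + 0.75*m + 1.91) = 0.96*m^3 - 1.76*m^2 - 2.67*m - 1.66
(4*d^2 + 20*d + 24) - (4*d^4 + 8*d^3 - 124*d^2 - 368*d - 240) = -4*d^4 - 8*d^3 + 128*d^2 + 388*d + 264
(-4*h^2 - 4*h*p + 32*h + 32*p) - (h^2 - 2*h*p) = -5*h^2 - 2*h*p + 32*h + 32*p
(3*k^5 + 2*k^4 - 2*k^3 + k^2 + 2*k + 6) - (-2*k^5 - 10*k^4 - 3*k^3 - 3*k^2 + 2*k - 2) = 5*k^5 + 12*k^4 + k^3 + 4*k^2 + 8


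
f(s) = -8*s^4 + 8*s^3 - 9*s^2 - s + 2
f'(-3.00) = 1133.00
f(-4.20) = -3234.62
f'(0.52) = -8.37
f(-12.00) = -180994.00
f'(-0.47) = 16.08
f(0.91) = -5.82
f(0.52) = -0.41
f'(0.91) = -21.62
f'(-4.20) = 2868.78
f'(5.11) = -3736.14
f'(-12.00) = 58967.00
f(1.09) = -10.72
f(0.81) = -3.91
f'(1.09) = -33.55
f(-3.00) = -940.00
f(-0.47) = -0.74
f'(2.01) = -200.08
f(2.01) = -101.99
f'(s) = -32*s^3 + 24*s^2 - 18*s - 1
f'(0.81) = -16.84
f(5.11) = -4625.39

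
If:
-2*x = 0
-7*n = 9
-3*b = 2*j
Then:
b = -2*j/3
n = -9/7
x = 0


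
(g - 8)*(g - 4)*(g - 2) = g^3 - 14*g^2 + 56*g - 64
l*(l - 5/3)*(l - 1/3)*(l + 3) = l^4 + l^3 - 49*l^2/9 + 5*l/3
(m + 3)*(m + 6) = m^2 + 9*m + 18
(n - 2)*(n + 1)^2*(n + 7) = n^4 + 7*n^3 - 3*n^2 - 23*n - 14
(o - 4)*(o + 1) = o^2 - 3*o - 4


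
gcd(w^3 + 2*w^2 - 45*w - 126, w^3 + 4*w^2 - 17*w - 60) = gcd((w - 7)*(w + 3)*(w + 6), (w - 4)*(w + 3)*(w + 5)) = w + 3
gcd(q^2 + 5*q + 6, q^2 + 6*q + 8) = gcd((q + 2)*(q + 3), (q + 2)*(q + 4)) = q + 2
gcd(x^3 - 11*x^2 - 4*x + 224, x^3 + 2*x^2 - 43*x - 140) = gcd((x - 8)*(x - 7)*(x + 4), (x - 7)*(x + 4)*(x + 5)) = x^2 - 3*x - 28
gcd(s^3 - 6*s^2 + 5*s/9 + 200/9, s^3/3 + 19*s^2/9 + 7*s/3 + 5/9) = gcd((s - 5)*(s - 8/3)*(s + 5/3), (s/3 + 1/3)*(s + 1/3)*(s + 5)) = 1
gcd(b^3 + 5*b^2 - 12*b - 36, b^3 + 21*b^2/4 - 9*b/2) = b + 6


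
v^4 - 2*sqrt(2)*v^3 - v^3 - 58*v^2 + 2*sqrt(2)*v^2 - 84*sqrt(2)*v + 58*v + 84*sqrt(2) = (v - 1)*(v - 7*sqrt(2))*(v + 2*sqrt(2))*(v + 3*sqrt(2))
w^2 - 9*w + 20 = (w - 5)*(w - 4)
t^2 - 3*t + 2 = (t - 2)*(t - 1)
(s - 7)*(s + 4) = s^2 - 3*s - 28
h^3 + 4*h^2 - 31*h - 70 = (h - 5)*(h + 2)*(h + 7)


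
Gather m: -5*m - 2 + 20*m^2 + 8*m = 20*m^2 + 3*m - 2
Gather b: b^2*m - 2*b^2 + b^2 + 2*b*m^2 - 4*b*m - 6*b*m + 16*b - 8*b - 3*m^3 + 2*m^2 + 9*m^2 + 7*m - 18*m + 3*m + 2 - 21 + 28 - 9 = b^2*(m - 1) + b*(2*m^2 - 10*m + 8) - 3*m^3 + 11*m^2 - 8*m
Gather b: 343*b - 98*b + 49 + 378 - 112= 245*b + 315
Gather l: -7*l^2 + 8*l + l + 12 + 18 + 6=-7*l^2 + 9*l + 36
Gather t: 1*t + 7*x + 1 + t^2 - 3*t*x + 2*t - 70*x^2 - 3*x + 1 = t^2 + t*(3 - 3*x) - 70*x^2 + 4*x + 2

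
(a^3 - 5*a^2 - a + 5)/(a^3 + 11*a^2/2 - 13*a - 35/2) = 2*(a^2 - 6*a + 5)/(2*a^2 + 9*a - 35)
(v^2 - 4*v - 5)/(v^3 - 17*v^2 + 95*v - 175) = (v + 1)/(v^2 - 12*v + 35)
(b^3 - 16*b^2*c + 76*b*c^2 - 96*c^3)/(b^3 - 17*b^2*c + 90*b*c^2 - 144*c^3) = (b - 2*c)/(b - 3*c)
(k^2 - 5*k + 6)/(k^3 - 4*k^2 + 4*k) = (k - 3)/(k*(k - 2))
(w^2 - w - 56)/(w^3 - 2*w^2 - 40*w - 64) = (w + 7)/(w^2 + 6*w + 8)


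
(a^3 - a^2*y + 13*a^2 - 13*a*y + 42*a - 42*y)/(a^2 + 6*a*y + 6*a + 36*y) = (a^2 - a*y + 7*a - 7*y)/(a + 6*y)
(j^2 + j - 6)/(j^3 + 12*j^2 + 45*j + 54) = (j - 2)/(j^2 + 9*j + 18)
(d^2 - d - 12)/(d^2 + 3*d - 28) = (d + 3)/(d + 7)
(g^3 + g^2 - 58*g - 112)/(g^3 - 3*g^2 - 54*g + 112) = (g + 2)/(g - 2)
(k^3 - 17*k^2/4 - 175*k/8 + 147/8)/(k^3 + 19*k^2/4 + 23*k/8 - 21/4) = (k - 7)/(k + 2)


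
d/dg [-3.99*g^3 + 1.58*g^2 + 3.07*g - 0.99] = -11.97*g^2 + 3.16*g + 3.07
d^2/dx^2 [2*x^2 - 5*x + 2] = 4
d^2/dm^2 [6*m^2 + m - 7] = 12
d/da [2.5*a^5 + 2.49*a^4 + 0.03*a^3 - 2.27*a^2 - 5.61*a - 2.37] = 12.5*a^4 + 9.96*a^3 + 0.09*a^2 - 4.54*a - 5.61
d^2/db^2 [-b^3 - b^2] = -6*b - 2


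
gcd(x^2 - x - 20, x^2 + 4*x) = x + 4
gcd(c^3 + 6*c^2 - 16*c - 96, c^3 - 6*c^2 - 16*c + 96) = c^2 - 16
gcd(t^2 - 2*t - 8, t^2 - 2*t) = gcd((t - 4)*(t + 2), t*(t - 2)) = 1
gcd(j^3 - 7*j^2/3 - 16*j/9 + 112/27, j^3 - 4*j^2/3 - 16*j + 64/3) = j - 4/3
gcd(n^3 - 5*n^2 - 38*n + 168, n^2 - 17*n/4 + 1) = n - 4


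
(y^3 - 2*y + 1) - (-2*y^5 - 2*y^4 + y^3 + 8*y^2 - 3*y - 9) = 2*y^5 + 2*y^4 - 8*y^2 + y + 10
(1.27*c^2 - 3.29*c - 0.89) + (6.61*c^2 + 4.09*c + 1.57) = 7.88*c^2 + 0.8*c + 0.68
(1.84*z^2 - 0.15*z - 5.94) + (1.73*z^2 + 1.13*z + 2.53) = 3.57*z^2 + 0.98*z - 3.41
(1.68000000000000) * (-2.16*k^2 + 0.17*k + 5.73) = -3.6288*k^2 + 0.2856*k + 9.6264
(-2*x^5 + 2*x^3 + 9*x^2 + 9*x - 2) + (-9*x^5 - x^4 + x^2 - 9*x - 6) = -11*x^5 - x^4 + 2*x^3 + 10*x^2 - 8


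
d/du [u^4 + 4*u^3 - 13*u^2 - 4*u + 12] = 4*u^3 + 12*u^2 - 26*u - 4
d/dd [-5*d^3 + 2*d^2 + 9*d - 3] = -15*d^2 + 4*d + 9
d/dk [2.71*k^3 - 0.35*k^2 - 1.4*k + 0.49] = 8.13*k^2 - 0.7*k - 1.4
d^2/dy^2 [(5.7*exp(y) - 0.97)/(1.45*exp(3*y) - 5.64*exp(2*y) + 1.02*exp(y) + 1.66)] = (47.937*exp(6*y) - 158.198625*exp(5*y) + 234.85278*exp(4*y) - 271.858248*exp(3*y) + 357.947838*exp(2*y) - 46.98654*exp(y) + 17.349324)*exp(y)/(3.048625*exp(9*y) - 35.5743*exp(8*y) + 144.80541*exp(7*y) - 218.985054*exp(6*y) + 20.410236*exp(5*y) + 155.53908*exp(4*y) - 44.24982*exp(3*y) - 41.44356*exp(2*y) + 8.432136*exp(y) + 4.574296)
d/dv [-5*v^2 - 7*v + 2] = -10*v - 7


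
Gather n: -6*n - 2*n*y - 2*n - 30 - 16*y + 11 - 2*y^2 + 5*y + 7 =n*(-2*y - 8) - 2*y^2 - 11*y - 12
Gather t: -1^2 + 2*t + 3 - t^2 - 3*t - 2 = -t^2 - t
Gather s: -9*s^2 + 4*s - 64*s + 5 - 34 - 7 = -9*s^2 - 60*s - 36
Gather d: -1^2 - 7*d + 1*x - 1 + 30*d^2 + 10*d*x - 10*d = 30*d^2 + d*(10*x - 17) + x - 2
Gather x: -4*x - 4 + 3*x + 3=-x - 1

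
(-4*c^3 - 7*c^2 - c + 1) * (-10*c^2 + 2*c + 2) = 40*c^5 + 62*c^4 - 12*c^3 - 26*c^2 + 2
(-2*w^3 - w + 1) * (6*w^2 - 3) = -12*w^5 + 6*w^2 + 3*w - 3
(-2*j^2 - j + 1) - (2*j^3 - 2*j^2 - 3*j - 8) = -2*j^3 + 2*j + 9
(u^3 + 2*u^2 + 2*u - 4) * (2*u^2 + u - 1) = 2*u^5 + 5*u^4 + 5*u^3 - 8*u^2 - 6*u + 4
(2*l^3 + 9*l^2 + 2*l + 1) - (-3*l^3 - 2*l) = 5*l^3 + 9*l^2 + 4*l + 1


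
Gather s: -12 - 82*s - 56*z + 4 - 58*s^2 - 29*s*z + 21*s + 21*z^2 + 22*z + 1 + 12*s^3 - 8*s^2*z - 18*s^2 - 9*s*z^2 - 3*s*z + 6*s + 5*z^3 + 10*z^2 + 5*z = 12*s^3 + s^2*(-8*z - 76) + s*(-9*z^2 - 32*z - 55) + 5*z^3 + 31*z^2 - 29*z - 7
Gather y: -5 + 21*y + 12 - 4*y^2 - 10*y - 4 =-4*y^2 + 11*y + 3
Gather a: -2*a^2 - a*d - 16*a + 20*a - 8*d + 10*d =-2*a^2 + a*(4 - d) + 2*d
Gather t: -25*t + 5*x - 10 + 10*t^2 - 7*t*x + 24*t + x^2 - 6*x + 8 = 10*t^2 + t*(-7*x - 1) + x^2 - x - 2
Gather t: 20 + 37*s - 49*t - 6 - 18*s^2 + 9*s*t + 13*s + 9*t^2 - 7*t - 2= -18*s^2 + 50*s + 9*t^2 + t*(9*s - 56) + 12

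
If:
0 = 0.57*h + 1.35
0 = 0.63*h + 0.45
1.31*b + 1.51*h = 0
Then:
No Solution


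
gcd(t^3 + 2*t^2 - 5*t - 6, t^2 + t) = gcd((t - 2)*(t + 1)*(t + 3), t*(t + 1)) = t + 1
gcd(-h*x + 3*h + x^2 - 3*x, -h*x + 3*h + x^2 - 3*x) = -h*x + 3*h + x^2 - 3*x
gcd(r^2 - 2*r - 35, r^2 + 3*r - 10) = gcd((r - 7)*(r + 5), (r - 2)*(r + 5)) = r + 5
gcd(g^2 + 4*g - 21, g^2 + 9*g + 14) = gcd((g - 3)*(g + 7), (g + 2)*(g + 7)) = g + 7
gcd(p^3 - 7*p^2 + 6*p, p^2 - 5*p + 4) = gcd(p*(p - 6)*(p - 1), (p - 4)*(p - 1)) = p - 1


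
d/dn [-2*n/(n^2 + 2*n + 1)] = 2*(n - 1)/(n^3 + 3*n^2 + 3*n + 1)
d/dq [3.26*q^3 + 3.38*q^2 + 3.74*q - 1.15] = 9.78*q^2 + 6.76*q + 3.74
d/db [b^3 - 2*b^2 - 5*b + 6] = 3*b^2 - 4*b - 5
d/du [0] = 0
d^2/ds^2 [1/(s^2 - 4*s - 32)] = 2*(s^2 - 4*s - 4*(s - 2)^2 - 32)/(-s^2 + 4*s + 32)^3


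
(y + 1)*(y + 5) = y^2 + 6*y + 5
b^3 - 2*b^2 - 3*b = b*(b - 3)*(b + 1)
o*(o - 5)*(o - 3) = o^3 - 8*o^2 + 15*o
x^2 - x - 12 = (x - 4)*(x + 3)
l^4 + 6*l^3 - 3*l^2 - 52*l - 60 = (l - 3)*(l + 2)^2*(l + 5)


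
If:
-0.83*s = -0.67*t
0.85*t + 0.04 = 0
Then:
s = -0.04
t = -0.05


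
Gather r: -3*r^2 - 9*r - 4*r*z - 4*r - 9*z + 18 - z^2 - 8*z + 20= -3*r^2 + r*(-4*z - 13) - z^2 - 17*z + 38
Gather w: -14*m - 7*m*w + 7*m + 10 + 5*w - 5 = -7*m + w*(5 - 7*m) + 5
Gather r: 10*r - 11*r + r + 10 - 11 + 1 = 0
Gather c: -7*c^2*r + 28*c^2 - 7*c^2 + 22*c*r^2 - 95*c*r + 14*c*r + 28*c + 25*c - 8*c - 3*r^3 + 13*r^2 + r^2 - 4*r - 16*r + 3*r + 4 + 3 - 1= c^2*(21 - 7*r) + c*(22*r^2 - 81*r + 45) - 3*r^3 + 14*r^2 - 17*r + 6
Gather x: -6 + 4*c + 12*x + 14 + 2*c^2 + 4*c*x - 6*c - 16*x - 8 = 2*c^2 - 2*c + x*(4*c - 4)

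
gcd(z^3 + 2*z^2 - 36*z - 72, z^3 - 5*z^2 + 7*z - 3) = 1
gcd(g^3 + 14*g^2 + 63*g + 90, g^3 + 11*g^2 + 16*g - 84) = g + 6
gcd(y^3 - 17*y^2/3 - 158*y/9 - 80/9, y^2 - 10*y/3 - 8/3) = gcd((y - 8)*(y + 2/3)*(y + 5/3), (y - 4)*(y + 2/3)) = y + 2/3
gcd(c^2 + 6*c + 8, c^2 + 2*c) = c + 2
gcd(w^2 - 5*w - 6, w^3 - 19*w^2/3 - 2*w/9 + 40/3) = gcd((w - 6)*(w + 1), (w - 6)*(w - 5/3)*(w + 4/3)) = w - 6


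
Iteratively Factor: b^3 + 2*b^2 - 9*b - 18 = (b + 3)*(b^2 - b - 6) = (b - 3)*(b + 3)*(b + 2)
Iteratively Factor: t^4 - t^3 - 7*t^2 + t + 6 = (t + 2)*(t^3 - 3*t^2 - t + 3) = (t - 3)*(t + 2)*(t^2 - 1) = (t - 3)*(t + 1)*(t + 2)*(t - 1)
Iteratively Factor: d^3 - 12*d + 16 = (d - 2)*(d^2 + 2*d - 8) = (d - 2)^2*(d + 4)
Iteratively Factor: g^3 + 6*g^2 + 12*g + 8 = (g + 2)*(g^2 + 4*g + 4) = (g + 2)^2*(g + 2)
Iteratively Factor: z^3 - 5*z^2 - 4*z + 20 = (z + 2)*(z^2 - 7*z + 10) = (z - 2)*(z + 2)*(z - 5)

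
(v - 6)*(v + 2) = v^2 - 4*v - 12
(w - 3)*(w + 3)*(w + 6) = w^3 + 6*w^2 - 9*w - 54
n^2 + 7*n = n*(n + 7)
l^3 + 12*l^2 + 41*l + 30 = (l + 1)*(l + 5)*(l + 6)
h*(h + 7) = h^2 + 7*h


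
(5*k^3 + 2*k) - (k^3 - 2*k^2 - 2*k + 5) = 4*k^3 + 2*k^2 + 4*k - 5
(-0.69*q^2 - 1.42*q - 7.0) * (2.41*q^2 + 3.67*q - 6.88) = -1.6629*q^4 - 5.9545*q^3 - 17.3342*q^2 - 15.9204*q + 48.16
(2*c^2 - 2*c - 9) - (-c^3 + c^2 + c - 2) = c^3 + c^2 - 3*c - 7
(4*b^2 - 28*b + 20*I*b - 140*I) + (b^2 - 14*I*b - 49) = 5*b^2 - 28*b + 6*I*b - 49 - 140*I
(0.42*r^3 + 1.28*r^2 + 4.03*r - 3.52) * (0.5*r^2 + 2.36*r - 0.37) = 0.21*r^5 + 1.6312*r^4 + 4.8804*r^3 + 7.2772*r^2 - 9.7983*r + 1.3024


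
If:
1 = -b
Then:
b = -1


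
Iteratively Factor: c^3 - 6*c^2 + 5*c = (c - 5)*(c^2 - c) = (c - 5)*(c - 1)*(c)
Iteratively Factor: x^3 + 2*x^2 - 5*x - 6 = (x + 1)*(x^2 + x - 6) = (x - 2)*(x + 1)*(x + 3)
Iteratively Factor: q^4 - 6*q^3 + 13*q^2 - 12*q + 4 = (q - 2)*(q^3 - 4*q^2 + 5*q - 2) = (q - 2)^2*(q^2 - 2*q + 1) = (q - 2)^2*(q - 1)*(q - 1)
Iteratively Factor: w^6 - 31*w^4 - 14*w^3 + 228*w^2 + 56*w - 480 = (w + 2)*(w^5 - 2*w^4 - 27*w^3 + 40*w^2 + 148*w - 240) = (w - 2)*(w + 2)*(w^4 - 27*w^2 - 14*w + 120) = (w - 2)*(w + 2)*(w + 3)*(w^3 - 3*w^2 - 18*w + 40) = (w - 5)*(w - 2)*(w + 2)*(w + 3)*(w^2 + 2*w - 8) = (w - 5)*(w - 2)*(w + 2)*(w + 3)*(w + 4)*(w - 2)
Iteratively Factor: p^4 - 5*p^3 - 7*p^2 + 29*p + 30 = (p - 3)*(p^3 - 2*p^2 - 13*p - 10) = (p - 5)*(p - 3)*(p^2 + 3*p + 2) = (p - 5)*(p - 3)*(p + 1)*(p + 2)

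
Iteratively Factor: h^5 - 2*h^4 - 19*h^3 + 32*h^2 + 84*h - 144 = (h - 2)*(h^4 - 19*h^2 - 6*h + 72) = (h - 4)*(h - 2)*(h^3 + 4*h^2 - 3*h - 18) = (h - 4)*(h - 2)^2*(h^2 + 6*h + 9) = (h - 4)*(h - 2)^2*(h + 3)*(h + 3)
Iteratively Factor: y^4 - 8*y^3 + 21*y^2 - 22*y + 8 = (y - 4)*(y^3 - 4*y^2 + 5*y - 2) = (y - 4)*(y - 1)*(y^2 - 3*y + 2) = (y - 4)*(y - 2)*(y - 1)*(y - 1)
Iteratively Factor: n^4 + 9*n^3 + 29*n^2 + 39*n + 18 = (n + 1)*(n^3 + 8*n^2 + 21*n + 18) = (n + 1)*(n + 2)*(n^2 + 6*n + 9) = (n + 1)*(n + 2)*(n + 3)*(n + 3)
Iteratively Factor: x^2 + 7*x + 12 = (x + 3)*(x + 4)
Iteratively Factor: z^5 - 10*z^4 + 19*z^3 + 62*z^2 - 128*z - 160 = (z - 4)*(z^4 - 6*z^3 - 5*z^2 + 42*z + 40) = (z - 5)*(z - 4)*(z^3 - z^2 - 10*z - 8) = (z - 5)*(z - 4)*(z + 2)*(z^2 - 3*z - 4) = (z - 5)*(z - 4)*(z + 1)*(z + 2)*(z - 4)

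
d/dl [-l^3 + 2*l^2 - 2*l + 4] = -3*l^2 + 4*l - 2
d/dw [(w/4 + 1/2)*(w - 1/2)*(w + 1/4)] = 3*w^2/4 + 7*w/8 - 5/32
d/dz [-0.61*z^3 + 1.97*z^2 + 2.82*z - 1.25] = -1.83*z^2 + 3.94*z + 2.82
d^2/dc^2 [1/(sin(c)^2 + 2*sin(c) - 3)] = (6*sin(c) - 4*cos(c)^2 + 18)*cos(c)^2/(sin(c)^2 + 2*sin(c) - 3)^3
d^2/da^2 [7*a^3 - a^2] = 42*a - 2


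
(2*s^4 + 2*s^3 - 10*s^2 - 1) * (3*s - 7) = 6*s^5 - 8*s^4 - 44*s^3 + 70*s^2 - 3*s + 7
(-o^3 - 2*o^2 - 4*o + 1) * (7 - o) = o^4 - 5*o^3 - 10*o^2 - 29*o + 7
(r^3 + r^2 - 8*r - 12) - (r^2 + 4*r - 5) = r^3 - 12*r - 7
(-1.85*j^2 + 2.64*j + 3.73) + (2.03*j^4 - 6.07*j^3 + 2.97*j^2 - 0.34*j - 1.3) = 2.03*j^4 - 6.07*j^3 + 1.12*j^2 + 2.3*j + 2.43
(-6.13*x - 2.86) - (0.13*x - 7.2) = 4.34 - 6.26*x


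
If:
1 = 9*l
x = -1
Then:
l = 1/9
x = -1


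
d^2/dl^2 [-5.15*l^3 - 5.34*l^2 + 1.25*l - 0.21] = -30.9*l - 10.68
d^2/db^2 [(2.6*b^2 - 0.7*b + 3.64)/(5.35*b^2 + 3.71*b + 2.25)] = (-143.2837*b^3 + 437.3304*b^2 + 484.04874*b + 50.581148)/(153.130375*b^6 + 318.568425*b^5 + 414.11568*b^4 + 319.019561*b^3 + 174.1608*b^2 + 56.345625*b + 11.390625)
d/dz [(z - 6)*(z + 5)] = 2*z - 1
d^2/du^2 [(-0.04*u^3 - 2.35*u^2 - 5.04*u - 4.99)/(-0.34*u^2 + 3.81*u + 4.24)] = (-6.93889390390723e-18*u^5 - 2.22044604925031e-16*u^4 + 8.530244*u^3 + 27.66468*u^2 + 9.12433200000005*u + 80.916214)/(0.039304*u^6 - 1.321308*u^5 + 13.33599*u^4 - 22.351365*u^3 - 166.30764*u^2 - 205.483968*u - 76.225024)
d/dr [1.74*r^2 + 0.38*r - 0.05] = 3.48*r + 0.38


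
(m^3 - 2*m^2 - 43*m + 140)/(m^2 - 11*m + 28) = (m^2 + 2*m - 35)/(m - 7)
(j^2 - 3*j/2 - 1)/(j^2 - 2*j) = (j + 1/2)/j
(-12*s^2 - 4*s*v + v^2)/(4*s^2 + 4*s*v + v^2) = (-6*s + v)/(2*s + v)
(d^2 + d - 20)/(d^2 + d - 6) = (d^2 + d - 20)/(d^2 + d - 6)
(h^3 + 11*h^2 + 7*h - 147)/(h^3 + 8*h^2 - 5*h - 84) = (h + 7)/(h + 4)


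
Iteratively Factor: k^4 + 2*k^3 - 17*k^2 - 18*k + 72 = (k + 4)*(k^3 - 2*k^2 - 9*k + 18) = (k + 3)*(k + 4)*(k^2 - 5*k + 6) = (k - 2)*(k + 3)*(k + 4)*(k - 3)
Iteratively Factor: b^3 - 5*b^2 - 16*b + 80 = (b - 5)*(b^2 - 16) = (b - 5)*(b - 4)*(b + 4)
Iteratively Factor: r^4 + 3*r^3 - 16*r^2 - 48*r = (r)*(r^3 + 3*r^2 - 16*r - 48) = r*(r - 4)*(r^2 + 7*r + 12) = r*(r - 4)*(r + 4)*(r + 3)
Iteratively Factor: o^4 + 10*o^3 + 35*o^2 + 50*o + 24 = (o + 4)*(o^3 + 6*o^2 + 11*o + 6) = (o + 2)*(o + 4)*(o^2 + 4*o + 3) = (o + 1)*(o + 2)*(o + 4)*(o + 3)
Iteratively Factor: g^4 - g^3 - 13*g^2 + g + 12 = (g + 3)*(g^3 - 4*g^2 - g + 4) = (g - 4)*(g + 3)*(g^2 - 1) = (g - 4)*(g + 1)*(g + 3)*(g - 1)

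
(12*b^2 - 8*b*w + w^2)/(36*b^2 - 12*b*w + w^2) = (-2*b + w)/(-6*b + w)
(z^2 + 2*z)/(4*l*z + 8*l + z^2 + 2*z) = z/(4*l + z)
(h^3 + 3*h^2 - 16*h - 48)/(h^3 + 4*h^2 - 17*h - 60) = (h + 4)/(h + 5)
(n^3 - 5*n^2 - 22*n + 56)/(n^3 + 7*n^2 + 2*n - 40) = (n - 7)/(n + 5)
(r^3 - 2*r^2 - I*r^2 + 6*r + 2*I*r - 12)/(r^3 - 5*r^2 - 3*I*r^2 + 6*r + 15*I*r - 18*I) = (r + 2*I)/(r - 3)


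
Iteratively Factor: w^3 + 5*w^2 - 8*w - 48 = (w + 4)*(w^2 + w - 12) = (w + 4)^2*(w - 3)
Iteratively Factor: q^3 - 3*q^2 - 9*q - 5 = (q + 1)*(q^2 - 4*q - 5) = (q + 1)^2*(q - 5)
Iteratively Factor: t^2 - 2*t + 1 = (t - 1)*(t - 1)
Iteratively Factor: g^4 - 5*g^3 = (g - 5)*(g^3) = g*(g - 5)*(g^2) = g^2*(g - 5)*(g)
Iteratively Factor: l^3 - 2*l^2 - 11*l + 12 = (l + 3)*(l^2 - 5*l + 4) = (l - 1)*(l + 3)*(l - 4)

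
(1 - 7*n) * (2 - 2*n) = 14*n^2 - 16*n + 2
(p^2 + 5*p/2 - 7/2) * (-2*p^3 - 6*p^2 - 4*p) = -2*p^5 - 11*p^4 - 12*p^3 + 11*p^2 + 14*p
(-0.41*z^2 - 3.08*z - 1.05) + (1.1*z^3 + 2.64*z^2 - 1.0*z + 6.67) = 1.1*z^3 + 2.23*z^2 - 4.08*z + 5.62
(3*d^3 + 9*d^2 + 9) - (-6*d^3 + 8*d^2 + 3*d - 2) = 9*d^3 + d^2 - 3*d + 11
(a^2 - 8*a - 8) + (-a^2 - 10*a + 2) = -18*a - 6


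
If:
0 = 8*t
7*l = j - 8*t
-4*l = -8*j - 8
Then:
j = -14/13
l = -2/13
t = 0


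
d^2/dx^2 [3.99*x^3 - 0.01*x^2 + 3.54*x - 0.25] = 23.94*x - 0.02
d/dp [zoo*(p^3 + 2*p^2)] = zoo*p*(p + 1)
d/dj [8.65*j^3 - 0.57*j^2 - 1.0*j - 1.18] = 25.95*j^2 - 1.14*j - 1.0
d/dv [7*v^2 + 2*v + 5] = 14*v + 2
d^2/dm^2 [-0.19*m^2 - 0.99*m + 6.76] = -0.380000000000000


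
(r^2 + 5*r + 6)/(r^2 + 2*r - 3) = (r + 2)/(r - 1)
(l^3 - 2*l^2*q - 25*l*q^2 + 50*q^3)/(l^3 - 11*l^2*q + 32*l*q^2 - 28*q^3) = (l^2 - 25*q^2)/(l^2 - 9*l*q + 14*q^2)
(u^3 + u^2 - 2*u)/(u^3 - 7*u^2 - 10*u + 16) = u/(u - 8)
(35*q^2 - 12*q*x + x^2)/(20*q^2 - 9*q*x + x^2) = (-7*q + x)/(-4*q + x)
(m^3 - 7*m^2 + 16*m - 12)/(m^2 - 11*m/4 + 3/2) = 4*(m^2 - 5*m + 6)/(4*m - 3)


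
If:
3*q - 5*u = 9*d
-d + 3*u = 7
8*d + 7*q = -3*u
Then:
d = -308/305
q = 91/305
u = 609/305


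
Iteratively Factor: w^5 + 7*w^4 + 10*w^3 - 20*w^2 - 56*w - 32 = (w - 2)*(w^4 + 9*w^3 + 28*w^2 + 36*w + 16) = (w - 2)*(w + 2)*(w^3 + 7*w^2 + 14*w + 8) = (w - 2)*(w + 1)*(w + 2)*(w^2 + 6*w + 8) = (w - 2)*(w + 1)*(w + 2)*(w + 4)*(w + 2)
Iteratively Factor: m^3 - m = (m)*(m^2 - 1) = m*(m + 1)*(m - 1)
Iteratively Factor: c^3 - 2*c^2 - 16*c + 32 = (c + 4)*(c^2 - 6*c + 8) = (c - 2)*(c + 4)*(c - 4)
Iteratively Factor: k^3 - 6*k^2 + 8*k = (k - 4)*(k^2 - 2*k) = (k - 4)*(k - 2)*(k)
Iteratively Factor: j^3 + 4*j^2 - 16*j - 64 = (j + 4)*(j^2 - 16) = (j - 4)*(j + 4)*(j + 4)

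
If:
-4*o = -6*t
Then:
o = 3*t/2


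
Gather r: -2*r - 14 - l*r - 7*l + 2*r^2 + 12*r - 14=-7*l + 2*r^2 + r*(10 - l) - 28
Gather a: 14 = 14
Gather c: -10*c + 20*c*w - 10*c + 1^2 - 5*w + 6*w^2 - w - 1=c*(20*w - 20) + 6*w^2 - 6*w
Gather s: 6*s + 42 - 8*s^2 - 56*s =-8*s^2 - 50*s + 42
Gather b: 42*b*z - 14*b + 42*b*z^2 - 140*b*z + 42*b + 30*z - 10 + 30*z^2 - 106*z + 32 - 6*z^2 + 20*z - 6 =b*(42*z^2 - 98*z + 28) + 24*z^2 - 56*z + 16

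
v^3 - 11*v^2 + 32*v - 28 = (v - 7)*(v - 2)^2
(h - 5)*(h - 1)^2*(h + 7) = h^4 - 38*h^2 + 72*h - 35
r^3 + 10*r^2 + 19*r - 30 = (r - 1)*(r + 5)*(r + 6)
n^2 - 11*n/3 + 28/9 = (n - 7/3)*(n - 4/3)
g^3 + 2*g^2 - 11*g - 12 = (g - 3)*(g + 1)*(g + 4)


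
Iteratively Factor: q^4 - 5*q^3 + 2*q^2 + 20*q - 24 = (q - 2)*(q^3 - 3*q^2 - 4*q + 12) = (q - 3)*(q - 2)*(q^2 - 4) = (q - 3)*(q - 2)^2*(q + 2)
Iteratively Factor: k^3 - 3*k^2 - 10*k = (k - 5)*(k^2 + 2*k) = (k - 5)*(k + 2)*(k)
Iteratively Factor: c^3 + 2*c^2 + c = (c)*(c^2 + 2*c + 1) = c*(c + 1)*(c + 1)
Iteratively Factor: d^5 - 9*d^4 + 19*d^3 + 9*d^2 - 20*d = (d)*(d^4 - 9*d^3 + 19*d^2 + 9*d - 20) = d*(d - 5)*(d^3 - 4*d^2 - d + 4) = d*(d - 5)*(d + 1)*(d^2 - 5*d + 4) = d*(d - 5)*(d - 4)*(d + 1)*(d - 1)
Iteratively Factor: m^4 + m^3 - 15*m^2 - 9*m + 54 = (m - 3)*(m^3 + 4*m^2 - 3*m - 18) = (m - 3)*(m - 2)*(m^2 + 6*m + 9) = (m - 3)*(m - 2)*(m + 3)*(m + 3)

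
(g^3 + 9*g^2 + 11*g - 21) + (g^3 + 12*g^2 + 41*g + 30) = 2*g^3 + 21*g^2 + 52*g + 9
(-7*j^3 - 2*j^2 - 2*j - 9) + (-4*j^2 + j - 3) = -7*j^3 - 6*j^2 - j - 12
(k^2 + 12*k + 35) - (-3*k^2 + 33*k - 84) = 4*k^2 - 21*k + 119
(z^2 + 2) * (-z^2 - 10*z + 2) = -z^4 - 10*z^3 - 20*z + 4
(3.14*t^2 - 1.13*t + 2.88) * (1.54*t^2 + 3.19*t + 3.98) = 4.8356*t^4 + 8.2764*t^3 + 13.3277*t^2 + 4.6898*t + 11.4624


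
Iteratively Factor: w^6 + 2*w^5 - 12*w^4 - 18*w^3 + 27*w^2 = (w + 3)*(w^5 - w^4 - 9*w^3 + 9*w^2) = (w + 3)^2*(w^4 - 4*w^3 + 3*w^2) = (w - 3)*(w + 3)^2*(w^3 - w^2) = (w - 3)*(w - 1)*(w + 3)^2*(w^2) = w*(w - 3)*(w - 1)*(w + 3)^2*(w)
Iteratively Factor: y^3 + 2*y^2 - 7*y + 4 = (y - 1)*(y^2 + 3*y - 4) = (y - 1)*(y + 4)*(y - 1)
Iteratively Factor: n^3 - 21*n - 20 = (n - 5)*(n^2 + 5*n + 4) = (n - 5)*(n + 1)*(n + 4)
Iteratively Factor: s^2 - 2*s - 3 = (s - 3)*(s + 1)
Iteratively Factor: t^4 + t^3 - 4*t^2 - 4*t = (t + 1)*(t^3 - 4*t) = t*(t + 1)*(t^2 - 4) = t*(t - 2)*(t + 1)*(t + 2)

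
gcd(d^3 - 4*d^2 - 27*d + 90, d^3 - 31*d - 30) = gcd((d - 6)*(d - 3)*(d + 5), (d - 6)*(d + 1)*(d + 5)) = d^2 - d - 30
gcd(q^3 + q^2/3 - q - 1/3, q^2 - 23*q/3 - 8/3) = q + 1/3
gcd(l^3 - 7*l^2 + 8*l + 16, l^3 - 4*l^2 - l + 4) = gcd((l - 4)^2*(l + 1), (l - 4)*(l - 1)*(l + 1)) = l^2 - 3*l - 4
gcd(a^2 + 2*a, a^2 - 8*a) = a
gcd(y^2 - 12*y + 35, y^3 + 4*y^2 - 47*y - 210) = y - 7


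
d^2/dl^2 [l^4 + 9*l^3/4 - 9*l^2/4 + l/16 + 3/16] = 12*l^2 + 27*l/2 - 9/2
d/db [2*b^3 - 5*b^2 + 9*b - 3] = 6*b^2 - 10*b + 9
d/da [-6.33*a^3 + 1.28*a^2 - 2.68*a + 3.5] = -18.99*a^2 + 2.56*a - 2.68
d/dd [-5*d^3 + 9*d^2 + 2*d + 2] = -15*d^2 + 18*d + 2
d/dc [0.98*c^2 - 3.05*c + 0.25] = 1.96*c - 3.05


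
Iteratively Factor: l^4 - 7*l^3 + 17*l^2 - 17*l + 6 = (l - 3)*(l^3 - 4*l^2 + 5*l - 2) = (l - 3)*(l - 1)*(l^2 - 3*l + 2) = (l - 3)*(l - 2)*(l - 1)*(l - 1)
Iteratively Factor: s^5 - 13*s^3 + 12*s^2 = (s)*(s^4 - 13*s^2 + 12*s) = s*(s - 1)*(s^3 + s^2 - 12*s) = s*(s - 1)*(s + 4)*(s^2 - 3*s) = s*(s - 3)*(s - 1)*(s + 4)*(s)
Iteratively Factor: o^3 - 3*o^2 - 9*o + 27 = (o - 3)*(o^2 - 9) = (o - 3)^2*(o + 3)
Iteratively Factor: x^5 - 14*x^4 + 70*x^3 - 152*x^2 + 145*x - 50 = (x - 1)*(x^4 - 13*x^3 + 57*x^2 - 95*x + 50) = (x - 1)^2*(x^3 - 12*x^2 + 45*x - 50) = (x - 2)*(x - 1)^2*(x^2 - 10*x + 25) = (x - 5)*(x - 2)*(x - 1)^2*(x - 5)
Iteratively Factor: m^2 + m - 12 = (m + 4)*(m - 3)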